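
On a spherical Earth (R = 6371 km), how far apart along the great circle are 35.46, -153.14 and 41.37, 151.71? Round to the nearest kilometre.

Δλ = 151.71 − -153.14 = 304.85°; wrapped into (−180°, 180°]: -55.15°.
Δφ = 41.37 − 35.46 = 5.91°.
a = sin²(Δφ/2) + cos φ₁ · cos φ₂ · sin²(Δλ/2) = 0.133642.
c = 2·atan2(√a, √(1−a)) = 0.74849 rad → d = 6371·c ≈ 4768.64 km.

4769 km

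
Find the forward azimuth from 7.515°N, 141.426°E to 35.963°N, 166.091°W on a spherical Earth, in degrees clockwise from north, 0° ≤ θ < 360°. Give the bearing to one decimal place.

Δλ = -166.091 − 141.426 = -307.517°; wrapped into (−180°, 180°]: 52.483°.
θ = atan2( sin Δλ · cos φ₂ , cos φ₁ · sin φ₂ − sin φ₁ · cos φ₂ · cos Δλ )
  = atan2(0.64199, 0.51775) = 51.115° → normalised to [0°, 360°): 51.115°.

51.1°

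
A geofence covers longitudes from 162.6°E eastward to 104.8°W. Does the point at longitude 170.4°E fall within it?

Band width going east from +162.6° to -104.8°: ((-104.8 − 162.6) mod 360) = 92.6°.
Offset of +170.4° east of the west edge: ((170.4 − 162.6) mod 360) = 7.8°.
7.8° ≤ 92.6° ⇒ inside.

Yes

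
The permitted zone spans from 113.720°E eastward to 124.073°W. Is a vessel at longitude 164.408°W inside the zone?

Band width going east from +113.720° to -124.073°: ((-124.073 − 113.720) mod 360) = 122.207°.
Offset of -164.408° east of the west edge: ((-164.408 − 113.720) mod 360) = 81.872°.
81.872° ≤ 122.207° ⇒ inside.

Yes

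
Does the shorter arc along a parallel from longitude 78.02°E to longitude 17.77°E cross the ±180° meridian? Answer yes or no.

No

Signed shortest Δλ = ((17.77 − 78.02 + 180) mod 360) − 180 = -60.25°.
Going west by 60.25° from +78.02° reaches +17.77° without touching 180°.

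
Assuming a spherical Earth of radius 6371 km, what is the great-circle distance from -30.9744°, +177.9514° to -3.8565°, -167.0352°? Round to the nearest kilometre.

3401 km

Δλ = -167.0352 − 177.9514 = -344.9866°; wrapped into (−180°, 180°]: 15.0134°.
Δφ = -3.8565 − -30.9744 = 27.1179°.
a = sin²(Δφ/2) + cos φ₁ · cos φ₂ · sin²(Δλ/2) = 0.069565.
c = 2·atan2(√a, √(1−a)) = 0.53382 rad → d = 6371·c ≈ 3400.97 km.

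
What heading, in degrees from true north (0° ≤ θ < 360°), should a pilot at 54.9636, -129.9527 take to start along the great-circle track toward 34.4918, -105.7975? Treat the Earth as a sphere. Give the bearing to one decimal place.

130.8°

Δλ = -105.7975 − -129.9527 = 24.1552°.
θ = atan2( sin Δλ · cos φ₂ , cos φ₁ · sin φ₂ − sin φ₁ · cos φ₂ · cos Δλ )
  = atan2(0.33727, -0.29066) = 130.754° → normalised to [0°, 360°): 130.754°.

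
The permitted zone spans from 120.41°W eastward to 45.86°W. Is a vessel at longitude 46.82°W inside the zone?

Yes

Band width going east from -120.41° to -45.86°: ((-45.86 − -120.41) mod 360) = 74.55°.
Offset of -46.82° east of the west edge: ((-46.82 − -120.41) mod 360) = 73.59°.
73.59° ≤ 74.55° ⇒ inside.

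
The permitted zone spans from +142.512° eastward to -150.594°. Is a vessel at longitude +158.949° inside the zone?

Band width going east from +142.512° to -150.594°: ((-150.594 − 142.512) mod 360) = 66.894°.
Offset of +158.949° east of the west edge: ((158.949 − 142.512) mod 360) = 16.437°.
16.437° ≤ 66.894° ⇒ inside.

Yes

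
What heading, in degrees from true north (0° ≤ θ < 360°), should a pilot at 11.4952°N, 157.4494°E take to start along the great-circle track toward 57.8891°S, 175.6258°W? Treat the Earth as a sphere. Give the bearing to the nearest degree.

165°

Δλ = -175.6258 − 157.4494 = -333.0752°; wrapped into (−180°, 180°]: 26.9248°.
θ = atan2( sin Δλ · cos φ₂ , cos φ₁ · sin φ₂ − sin φ₁ · cos φ₂ · cos Δλ )
  = atan2(0.24070, -0.92448) = 165.406° → normalised to [0°, 360°): 165.406°.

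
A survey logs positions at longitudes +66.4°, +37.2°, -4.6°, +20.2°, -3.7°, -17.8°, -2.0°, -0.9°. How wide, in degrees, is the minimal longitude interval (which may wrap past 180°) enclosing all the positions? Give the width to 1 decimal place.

Sort the longitudes: -17.8°, -4.6°, -3.7°, -2.0°, -0.9°, +20.2°, +37.2°, +66.4°.
Eastward gaps between consecutive values (wrapping around): 13.2°, 0.9°, 1.7°, 1.1°, 21.1°, 17.0°, 29.2°, 275.8°.
Largest gap = 275.8° ⇒ minimal covering band is its complement: 360° − 275.8° = 84.2°.
Band runs from -17.8° eastward to +66.4°.

84.2°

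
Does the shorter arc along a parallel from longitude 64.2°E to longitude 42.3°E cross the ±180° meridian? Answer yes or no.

No

Signed shortest Δλ = ((42.3 − 64.2 + 180) mod 360) − 180 = -21.9°.
Going west by 21.9° from +64.2° reaches +42.3° without touching 180°.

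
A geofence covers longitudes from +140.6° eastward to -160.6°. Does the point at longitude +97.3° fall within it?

No

Band width going east from +140.6° to -160.6°: ((-160.6 − 140.6) mod 360) = 58.8°.
Offset of +97.3° east of the west edge: ((97.3 − 140.6) mod 360) = 316.7°.
316.7° > 58.8° ⇒ outside.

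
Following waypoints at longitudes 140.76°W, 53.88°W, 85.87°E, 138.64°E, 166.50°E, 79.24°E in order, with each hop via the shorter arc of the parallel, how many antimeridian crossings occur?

Leg 1: -140.76° → -53.88°, shortest Δλ = 86.88° (east) — does not cross 180°.
Leg 2: -53.88° → +85.87°, shortest Δλ = 139.75° (east) — does not cross 180°.
Leg 3: +85.87° → +138.64°, shortest Δλ = 52.77° (east) — does not cross 180°.
Leg 4: +138.64° → +166.50°, shortest Δλ = 27.86° (east) — does not cross 180°.
Leg 5: +166.50° → +79.24°, shortest Δλ = -87.26° (west) — does not cross 180°.
Total crossings: 0.

0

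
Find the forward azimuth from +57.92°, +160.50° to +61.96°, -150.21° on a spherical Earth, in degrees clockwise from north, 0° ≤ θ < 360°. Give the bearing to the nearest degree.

Δλ = -150.21 − 160.50 = -310.71°; wrapped into (−180°, 180°]: 49.29°.
θ = atan2( sin Δλ · cos φ₂ , cos φ₁ · sin φ₂ − sin φ₁ · cos φ₂ · cos Δλ )
  = atan2(0.35634, 0.20897) = 59.611° → normalised to [0°, 360°): 59.611°.

60°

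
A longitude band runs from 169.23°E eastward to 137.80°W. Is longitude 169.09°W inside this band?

Band width going east from +169.23° to -137.80°: ((-137.80 − 169.23) mod 360) = 52.97°.
Offset of -169.09° east of the west edge: ((-169.09 − 169.23) mod 360) = 21.68°.
21.68° ≤ 52.97° ⇒ inside.

Yes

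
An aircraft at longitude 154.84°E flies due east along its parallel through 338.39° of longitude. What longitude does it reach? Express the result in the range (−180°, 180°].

Start at +154.84°; shift +338.39° → +493.23°.
+493.23° lies outside (−180°, 180°]; subtract 360° → +133.23°.

133.23°E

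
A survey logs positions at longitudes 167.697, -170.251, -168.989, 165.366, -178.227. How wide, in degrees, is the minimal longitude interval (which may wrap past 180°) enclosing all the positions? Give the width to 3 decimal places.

25.645°

Sort the longitudes: -178.227°, -170.251°, -168.989°, +165.366°, +167.697°.
Eastward gaps between consecutive values (wrapping around): 7.976°, 1.262°, 334.355°, 2.331°, 14.076°.
Largest gap = 334.355° ⇒ minimal covering band is its complement: 360° − 334.355° = 25.645°.
Band runs from +165.366° eastward to -168.989°, crossing the antimeridian.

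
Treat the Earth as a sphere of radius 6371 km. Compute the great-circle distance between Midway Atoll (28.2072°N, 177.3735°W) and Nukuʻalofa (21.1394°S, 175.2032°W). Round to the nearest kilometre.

Δλ = -175.2032 − -177.3735 = 2.1703°.
Δφ = -21.1394 − 28.2072 = -49.3466°.
a = sin²(Δφ/2) + cos φ₁ · cos φ₂ · sin²(Δλ/2) = 0.174554.
c = 2·atan2(√a, √(1−a)) = 0.86204 rad → d = 6371·c ≈ 5492.04 km.

5492 km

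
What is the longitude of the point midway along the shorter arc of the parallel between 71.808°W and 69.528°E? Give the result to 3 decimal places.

1.140°W

Signed shortest Δλ from -71.808° to +69.528° is +141.336°.
Midpoint longitude = -71.808° + (+141.336°)/2 = -71.808° + 70.668° = -1.140°.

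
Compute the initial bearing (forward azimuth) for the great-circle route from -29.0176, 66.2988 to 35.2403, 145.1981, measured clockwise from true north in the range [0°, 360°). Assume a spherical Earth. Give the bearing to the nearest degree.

54°

Δλ = 145.1981 − 66.2988 = 78.8993°.
θ = atan2( sin Δλ · cos φ₂ , cos φ₁ · sin φ₂ − sin φ₁ · cos φ₂ · cos Δλ )
  = atan2(0.80146, 0.58085) = 54.067° → normalised to [0°, 360°): 54.067°.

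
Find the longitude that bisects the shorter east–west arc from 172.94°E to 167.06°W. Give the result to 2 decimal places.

Signed shortest Δλ from +172.94° to -167.06° is +20.00°.
Midpoint longitude = +172.94° + (+20.00°)/2 = +172.94° + 10.00° = +182.94°.
Normalise into (−180°, 180°]: -177.06°.
(The naïve average (+172.94 + -167.06)/2 = 2.94° is on the wrong side of the globe.)

177.06°W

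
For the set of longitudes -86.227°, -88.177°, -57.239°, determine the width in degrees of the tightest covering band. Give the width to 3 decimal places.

Sort the longitudes: -88.177°, -86.227°, -57.239°.
Eastward gaps between consecutive values (wrapping around): 1.950°, 28.988°, 329.062°.
Largest gap = 329.062° ⇒ minimal covering band is its complement: 360° − 329.062° = 30.938°.
Band runs from -88.177° eastward to -57.239°.

30.938°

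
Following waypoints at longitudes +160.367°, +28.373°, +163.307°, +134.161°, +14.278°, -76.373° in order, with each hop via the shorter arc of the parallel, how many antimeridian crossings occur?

Leg 1: +160.367° → +28.373°, shortest Δλ = -131.994° (west) — does not cross 180°.
Leg 2: +28.373° → +163.307°, shortest Δλ = 134.934° (east) — does not cross 180°.
Leg 3: +163.307° → +134.161°, shortest Δλ = -29.146° (west) — does not cross 180°.
Leg 4: +134.161° → +14.278°, shortest Δλ = -119.883° (west) — does not cross 180°.
Leg 5: +14.278° → -76.373°, shortest Δλ = -90.651° (west) — does not cross 180°.
Total crossings: 0.

0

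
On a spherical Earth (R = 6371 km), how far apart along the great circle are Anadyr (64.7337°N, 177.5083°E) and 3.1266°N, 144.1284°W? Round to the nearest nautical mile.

4050 nmi

Δλ = -144.1284 − 177.5083 = -321.6367°; wrapped into (−180°, 180°]: 38.3633°.
Δφ = 3.1266 − 64.7337 = -61.6071°.
a = sin²(Δφ/2) + cos φ₁ · cos φ₂ · sin²(Δλ/2) = 0.308252.
c = 2·atan2(√a, √(1−a)) = 1.17722 rad → d = 6371·c ≈ 7500.05 km ≈ 4049.70 nmi.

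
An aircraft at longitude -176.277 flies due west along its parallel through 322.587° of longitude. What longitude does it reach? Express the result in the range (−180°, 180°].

-138.864°

Start at -176.277°; shift −322.587° → -498.864°.
-498.864° lies outside (−180°, 180°]; add 360° → -138.864°.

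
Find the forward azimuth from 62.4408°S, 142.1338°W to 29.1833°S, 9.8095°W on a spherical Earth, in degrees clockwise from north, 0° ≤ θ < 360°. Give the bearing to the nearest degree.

139°

Δλ = -9.8095 − -142.1338 = 132.3243°.
θ = atan2( sin Δλ · cos φ₂ , cos φ₁ · sin φ₂ − sin φ₁ · cos φ₂ · cos Δλ )
  = atan2(0.64550, -0.74675) = 139.160° → normalised to [0°, 360°): 139.160°.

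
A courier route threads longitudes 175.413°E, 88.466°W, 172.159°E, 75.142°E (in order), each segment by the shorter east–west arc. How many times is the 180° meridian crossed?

2

Leg 1: +175.413° → -88.466°, shortest Δλ = 96.121° (east) — crosses 180°.
Leg 2: -88.466° → +172.159°, shortest Δλ = -99.375° (west) — crosses 180°.
Leg 3: +172.159° → +75.142°, shortest Δλ = -97.017° (west) — does not cross 180°.
Total crossings: 2.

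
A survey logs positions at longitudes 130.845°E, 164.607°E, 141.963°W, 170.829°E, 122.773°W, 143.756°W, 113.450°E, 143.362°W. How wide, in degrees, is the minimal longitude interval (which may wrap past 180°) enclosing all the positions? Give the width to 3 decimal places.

Sort the longitudes: -143.756°, -143.362°, -141.963°, -122.773°, +113.450°, +130.845°, +164.607°, +170.829°.
Eastward gaps between consecutive values (wrapping around): 0.394°, 1.399°, 19.190°, 236.223°, 17.395°, 33.762°, 6.222°, 45.415°.
Largest gap = 236.223° ⇒ minimal covering band is its complement: 360° − 236.223° = 123.777°.
Band runs from +113.450° eastward to -122.773°, crossing the antimeridian.

123.777°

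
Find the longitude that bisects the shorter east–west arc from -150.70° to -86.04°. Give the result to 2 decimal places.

Signed shortest Δλ from -150.70° to -86.04° is +64.66°.
Midpoint longitude = -150.70° + (+64.66°)/2 = -150.70° + 32.33° = -118.37°.

-118.37°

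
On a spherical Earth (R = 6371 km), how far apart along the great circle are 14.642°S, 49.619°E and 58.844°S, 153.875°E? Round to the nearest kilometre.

9414 km

Δλ = 153.875 − 49.619 = 104.256°.
Δφ = -58.844 − -14.642 = -44.202°.
a = sin²(Δφ/2) + cos φ₁ · cos φ₂ · sin²(Δλ/2) = 0.453474.
c = 2·atan2(√a, √(1−a)) = 1.47761 rad → d = 6371·c ≈ 9413.86 km.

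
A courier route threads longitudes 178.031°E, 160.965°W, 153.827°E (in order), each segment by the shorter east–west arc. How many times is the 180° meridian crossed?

2

Leg 1: +178.031° → -160.965°, shortest Δλ = 21.004° (east) — crosses 180°.
Leg 2: -160.965° → +153.827°, shortest Δλ = -45.208° (west) — crosses 180°.
Total crossings: 2.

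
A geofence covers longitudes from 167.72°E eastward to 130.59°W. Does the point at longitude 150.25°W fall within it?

Yes

Band width going east from +167.72° to -130.59°: ((-130.59 − 167.72) mod 360) = 61.69°.
Offset of -150.25° east of the west edge: ((-150.25 − 167.72) mod 360) = 42.03°.
42.03° ≤ 61.69° ⇒ inside.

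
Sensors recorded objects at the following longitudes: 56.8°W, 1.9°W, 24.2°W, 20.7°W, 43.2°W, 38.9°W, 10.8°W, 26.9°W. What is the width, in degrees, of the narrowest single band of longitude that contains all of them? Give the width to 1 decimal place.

Sort the longitudes: -56.8°, -43.2°, -38.9°, -26.9°, -24.2°, -20.7°, -10.8°, -1.9°.
Eastward gaps between consecutive values (wrapping around): 13.6°, 4.3°, 12.0°, 2.7°, 3.5°, 9.9°, 8.9°, 305.1°.
Largest gap = 305.1° ⇒ minimal covering band is its complement: 360° − 305.1° = 54.9°.
Band runs from -56.8° eastward to -1.9°.

54.9°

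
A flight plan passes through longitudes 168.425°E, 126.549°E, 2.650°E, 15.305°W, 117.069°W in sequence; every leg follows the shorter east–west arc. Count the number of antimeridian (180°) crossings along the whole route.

0

Leg 1: +168.425° → +126.549°, shortest Δλ = -41.876° (west) — does not cross 180°.
Leg 2: +126.549° → +2.650°, shortest Δλ = -123.899° (west) — does not cross 180°.
Leg 3: +2.650° → -15.305°, shortest Δλ = -17.955° (west) — does not cross 180°.
Leg 4: -15.305° → -117.069°, shortest Δλ = -101.764° (west) — does not cross 180°.
Total crossings: 0.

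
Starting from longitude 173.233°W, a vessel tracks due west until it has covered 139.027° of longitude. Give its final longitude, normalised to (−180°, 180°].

Start at -173.233°; shift −139.027° → -312.260°.
-312.260° lies outside (−180°, 180°]; add 360° → +47.740°.

47.740°E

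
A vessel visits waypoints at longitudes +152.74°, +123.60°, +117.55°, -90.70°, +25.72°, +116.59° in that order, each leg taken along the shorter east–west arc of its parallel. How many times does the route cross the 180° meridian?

1

Leg 1: +152.74° → +123.60°, shortest Δλ = -29.14° (west) — does not cross 180°.
Leg 2: +123.60° → +117.55°, shortest Δλ = -6.05° (west) — does not cross 180°.
Leg 3: +117.55° → -90.70°, shortest Δλ = 151.75° (east) — crosses 180°.
Leg 4: -90.70° → +25.72°, shortest Δλ = 116.42° (east) — does not cross 180°.
Leg 5: +25.72° → +116.59°, shortest Δλ = 90.87° (east) — does not cross 180°.
Total crossings: 1.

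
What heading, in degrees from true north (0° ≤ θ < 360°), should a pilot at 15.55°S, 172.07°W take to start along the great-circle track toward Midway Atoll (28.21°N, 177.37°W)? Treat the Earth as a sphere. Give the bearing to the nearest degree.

353°

Δλ = -177.37 − -172.07 = -5.30°.
θ = atan2( sin Δλ · cos φ₂ , cos φ₁ · sin φ₂ − sin φ₁ · cos φ₂ · cos Δλ )
  = atan2(-0.08140, 0.69063) = -6.722° → normalised to [0°, 360°): 353.278°.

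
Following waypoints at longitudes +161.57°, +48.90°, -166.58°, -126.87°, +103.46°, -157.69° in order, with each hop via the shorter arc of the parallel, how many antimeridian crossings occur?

3

Leg 1: +161.57° → +48.90°, shortest Δλ = -112.67° (west) — does not cross 180°.
Leg 2: +48.90° → -166.58°, shortest Δλ = 144.52° (east) — crosses 180°.
Leg 3: -166.58° → -126.87°, shortest Δλ = 39.71° (east) — does not cross 180°.
Leg 4: -126.87° → +103.46°, shortest Δλ = -129.67° (west) — crosses 180°.
Leg 5: +103.46° → -157.69°, shortest Δλ = 98.85° (east) — crosses 180°.
Total crossings: 3.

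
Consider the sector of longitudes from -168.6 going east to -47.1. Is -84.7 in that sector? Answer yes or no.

Yes

Band width going east from -168.6° to -47.1°: ((-47.1 − -168.6) mod 360) = 121.5°.
Offset of -84.7° east of the west edge: ((-84.7 − -168.6) mod 360) = 83.9°.
83.9° ≤ 121.5° ⇒ inside.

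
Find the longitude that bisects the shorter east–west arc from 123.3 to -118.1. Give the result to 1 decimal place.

Signed shortest Δλ from +123.3° to -118.1° is +118.6°.
Midpoint longitude = +123.3° + (+118.6°)/2 = +123.3° + 59.3° = +182.6°.
Normalise into (−180°, 180°]: -177.4°.
(The naïve average (+123.3 + -118.1)/2 = 2.6° is on the wrong side of the globe.)

-177.4°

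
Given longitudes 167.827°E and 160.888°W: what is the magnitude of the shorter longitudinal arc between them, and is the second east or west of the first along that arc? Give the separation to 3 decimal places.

31.285° east

Raw difference: -160.888 − 167.827 = -328.715°.
Normalise into (−180°, 180°]: -328.715° + 360° = 31.285°.
Positive ⇒ the second point lies to the east; separation 31.285°.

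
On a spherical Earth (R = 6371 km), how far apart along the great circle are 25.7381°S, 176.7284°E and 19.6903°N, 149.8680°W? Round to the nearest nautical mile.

3352 nmi

Δλ = -149.8680 − 176.7284 = -326.5964°; wrapped into (−180°, 180°]: 33.4036°.
Δφ = 19.6903 − -25.7381 = 45.4284°.
a = sin²(Δφ/2) + cos φ₁ · cos φ₂ · sin²(Δλ/2) = 0.219149.
c = 2·atan2(√a, √(1−a)) = 0.97435 rad → d = 6371·c ≈ 6207.61 km ≈ 3351.84 nmi.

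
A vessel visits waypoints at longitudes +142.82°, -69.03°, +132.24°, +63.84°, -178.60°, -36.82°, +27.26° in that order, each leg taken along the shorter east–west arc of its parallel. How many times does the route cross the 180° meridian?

Leg 1: +142.82° → -69.03°, shortest Δλ = 148.15° (east) — crosses 180°.
Leg 2: -69.03° → +132.24°, shortest Δλ = -158.73° (west) — crosses 180°.
Leg 3: +132.24° → +63.84°, shortest Δλ = -68.4° (west) — does not cross 180°.
Leg 4: +63.84° → -178.60°, shortest Δλ = 117.56° (east) — crosses 180°.
Leg 5: -178.60° → -36.82°, shortest Δλ = 141.78° (east) — does not cross 180°.
Leg 6: -36.82° → +27.26°, shortest Δλ = 64.08° (east) — does not cross 180°.
Total crossings: 3.

3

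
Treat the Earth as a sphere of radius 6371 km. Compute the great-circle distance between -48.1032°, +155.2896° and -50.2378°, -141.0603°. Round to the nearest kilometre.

4490 km

Δλ = -141.0603 − 155.2896 = -296.3499°; wrapped into (−180°, 180°]: 63.6501°.
Δφ = -50.2378 − -48.1032 = -2.1346°.
a = sin²(Δφ/2) + cos φ₁ · cos φ₂ · sin²(Δλ/2) = 0.119118.
c = 2·atan2(√a, √(1−a)) = 0.70477 rad → d = 6371·c ≈ 4490.06 km.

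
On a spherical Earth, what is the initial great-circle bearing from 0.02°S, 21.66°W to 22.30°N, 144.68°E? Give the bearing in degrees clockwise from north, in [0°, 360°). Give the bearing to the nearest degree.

Δλ = 144.68 − -21.66 = 166.34°.
θ = atan2( sin Δλ · cos φ₂ , cos φ₁ · sin φ₂ − sin φ₁ · cos φ₂ · cos Δλ )
  = atan2(0.21850, 0.37914) = 29.955° → normalised to [0°, 360°): 29.955°.

30°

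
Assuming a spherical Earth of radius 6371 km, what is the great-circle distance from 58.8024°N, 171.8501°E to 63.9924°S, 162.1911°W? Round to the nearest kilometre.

Δλ = -162.1911 − 171.8501 = -334.0412°; wrapped into (−180°, 180°]: 25.9588°.
Δφ = -63.9924 − 58.8024 = -122.7948°.
a = sin²(Δφ/2) + cos φ₁ · cos φ₂ · sin²(Δλ/2) = 0.782274.
c = 2·atan2(√a, √(1−a)) = 2.17068 rad → d = 6371·c ≈ 13829.41 km.

13829 km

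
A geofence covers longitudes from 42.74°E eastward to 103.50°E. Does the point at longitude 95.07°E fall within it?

Band width going east from +42.74° to +103.50°: ((103.50 − 42.74) mod 360) = 60.76°.
Offset of +95.07° east of the west edge: ((95.07 − 42.74) mod 360) = 52.33°.
52.33° ≤ 60.76° ⇒ inside.

Yes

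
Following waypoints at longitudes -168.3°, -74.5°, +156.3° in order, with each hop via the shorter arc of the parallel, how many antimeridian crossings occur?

1

Leg 1: -168.3° → -74.5°, shortest Δλ = 93.8° (east) — does not cross 180°.
Leg 2: -74.5° → +156.3°, shortest Δλ = -129.2° (west) — crosses 180°.
Total crossings: 1.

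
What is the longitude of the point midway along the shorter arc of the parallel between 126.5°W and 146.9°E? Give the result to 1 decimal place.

Signed shortest Δλ from -126.5° to +146.9° is -86.6°.
Midpoint longitude = -126.5° + (-86.6°)/2 = -126.5° − 43.3° = -169.8°.
(The naïve average (-126.5 + +146.9)/2 = 10.2° is on the wrong side of the globe.)

169.8°W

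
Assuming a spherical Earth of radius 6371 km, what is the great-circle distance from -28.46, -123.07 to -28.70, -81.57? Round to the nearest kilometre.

Δλ = -81.57 − -123.07 = 41.50°.
Δφ = -28.70 − -28.46 = -0.24°.
a = sin²(Δφ/2) + cos φ₁ · cos φ₂ · sin²(Δλ/2) = 0.096800.
c = 2·atan2(√a, √(1−a)) = 0.63276 rad → d = 6371·c ≈ 4031.29 km.

4031 km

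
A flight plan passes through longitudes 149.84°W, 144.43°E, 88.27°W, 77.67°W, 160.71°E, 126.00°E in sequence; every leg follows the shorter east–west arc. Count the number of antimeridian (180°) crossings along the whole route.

3

Leg 1: -149.84° → +144.43°, shortest Δλ = -65.73° (west) — crosses 180°.
Leg 2: +144.43° → -88.27°, shortest Δλ = 127.3° (east) — crosses 180°.
Leg 3: -88.27° → -77.67°, shortest Δλ = 10.6° (east) — does not cross 180°.
Leg 4: -77.67° → +160.71°, shortest Δλ = -121.62° (west) — crosses 180°.
Leg 5: +160.71° → +126.00°, shortest Δλ = -34.71° (west) — does not cross 180°.
Total crossings: 3.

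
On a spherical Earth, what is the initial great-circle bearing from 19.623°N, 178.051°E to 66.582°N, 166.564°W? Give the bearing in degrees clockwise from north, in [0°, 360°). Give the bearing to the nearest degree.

Δλ = -166.564 − 178.051 = -344.615°; wrapped into (−180°, 180°]: 15.385°.
θ = atan2( sin Δλ · cos φ₂ , cos φ₁ · sin φ₂ − sin φ₁ · cos φ₂ · cos Δλ )
  = atan2(0.10544, 0.73565) = 8.157° → normalised to [0°, 360°): 8.157°.

8°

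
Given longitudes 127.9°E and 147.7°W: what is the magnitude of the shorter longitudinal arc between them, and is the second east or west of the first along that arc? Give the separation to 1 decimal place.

84.4° east

Raw difference: -147.7 − 127.9 = -275.6°.
Normalise into (−180°, 180°]: -275.6° + 360° = 84.4°.
Positive ⇒ the second point lies to the east; separation 84.4°.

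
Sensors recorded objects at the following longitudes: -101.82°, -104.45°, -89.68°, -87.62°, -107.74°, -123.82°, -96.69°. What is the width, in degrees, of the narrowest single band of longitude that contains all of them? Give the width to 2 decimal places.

36.20°

Sort the longitudes: -123.82°, -107.74°, -104.45°, -101.82°, -96.69°, -89.68°, -87.62°.
Eastward gaps between consecutive values (wrapping around): 16.08°, 3.29°, 2.63°, 5.13°, 7.01°, 2.06°, 323.80°.
Largest gap = 323.80° ⇒ minimal covering band is its complement: 360° − 323.80° = 36.20°.
Band runs from -123.82° eastward to -87.62°.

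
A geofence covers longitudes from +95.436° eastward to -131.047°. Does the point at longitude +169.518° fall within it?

Band width going east from +95.436° to -131.047°: ((-131.047 − 95.436) mod 360) = 133.517°.
Offset of +169.518° east of the west edge: ((169.518 − 95.436) mod 360) = 74.082°.
74.082° ≤ 133.517° ⇒ inside.

Yes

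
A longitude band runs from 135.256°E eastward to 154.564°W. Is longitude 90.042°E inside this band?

Band width going east from +135.256° to -154.564°: ((-154.564 − 135.256) mod 360) = 70.180°.
Offset of +90.042° east of the west edge: ((90.042 − 135.256) mod 360) = 314.786°.
314.786° > 70.180° ⇒ outside.

No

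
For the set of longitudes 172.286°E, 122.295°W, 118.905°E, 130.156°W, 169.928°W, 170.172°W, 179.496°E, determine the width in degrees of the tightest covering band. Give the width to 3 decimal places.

Sort the longitudes: -170.172°, -169.928°, -130.156°, -122.295°, +118.905°, +172.286°, +179.496°.
Eastward gaps between consecutive values (wrapping around): 0.244°, 39.772°, 7.861°, 241.200°, 53.381°, 7.210°, 10.332°.
Largest gap = 241.200° ⇒ minimal covering band is its complement: 360° − 241.200° = 118.800°.
Band runs from +118.905° eastward to -122.295°, crossing the antimeridian.

118.800°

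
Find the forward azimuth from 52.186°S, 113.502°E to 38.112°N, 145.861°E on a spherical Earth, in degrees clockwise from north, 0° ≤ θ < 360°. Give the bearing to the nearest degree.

25°

Δλ = 145.861 − 113.502 = 32.359°.
θ = atan2( sin Δλ · cos φ₂ , cos φ₁ · sin φ₂ − sin φ₁ · cos φ₂ · cos Δλ )
  = atan2(0.42112, 0.90346) = 24.991° → normalised to [0°, 360°): 24.991°.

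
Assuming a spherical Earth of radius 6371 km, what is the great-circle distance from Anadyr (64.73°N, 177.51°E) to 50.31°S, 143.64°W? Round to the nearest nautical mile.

7140 nmi

Δλ = -143.64 − 177.51 = -321.15°; wrapped into (−180°, 180°]: 38.85°.
Δφ = -50.31 − 64.73 = -115.04°.
a = sin²(Δφ/2) + cos φ₁ · cos φ₂ · sin²(Δλ/2) = 0.741779.
c = 2·atan2(√a, √(1−a)) = 2.07551 rad → d = 6371·c ≈ 13223.08 km ≈ 7139.89 nmi.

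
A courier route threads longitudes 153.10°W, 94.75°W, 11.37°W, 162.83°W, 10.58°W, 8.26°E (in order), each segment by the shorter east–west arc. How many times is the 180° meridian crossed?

0

Leg 1: -153.10° → -94.75°, shortest Δλ = 58.35° (east) — does not cross 180°.
Leg 2: -94.75° → -11.37°, shortest Δλ = 83.38° (east) — does not cross 180°.
Leg 3: -11.37° → -162.83°, shortest Δλ = -151.46° (west) — does not cross 180°.
Leg 4: -162.83° → -10.58°, shortest Δλ = 152.25° (east) — does not cross 180°.
Leg 5: -10.58° → +8.26°, shortest Δλ = 18.84° (east) — does not cross 180°.
Total crossings: 0.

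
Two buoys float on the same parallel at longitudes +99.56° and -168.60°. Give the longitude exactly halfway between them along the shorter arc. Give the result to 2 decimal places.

Signed shortest Δλ from +99.56° to -168.60° is +91.84°.
Midpoint longitude = +99.56° + (+91.84°)/2 = +99.56° + 45.92° = +145.48°.
(The naïve average (+99.56 + -168.60)/2 = -34.52° is on the wrong side of the globe.)

+145.48°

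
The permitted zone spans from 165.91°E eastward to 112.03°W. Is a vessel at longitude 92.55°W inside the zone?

No

Band width going east from +165.91° to -112.03°: ((-112.03 − 165.91) mod 360) = 82.06°.
Offset of -92.55° east of the west edge: ((-92.55 − 165.91) mod 360) = 101.54°.
101.54° > 82.06° ⇒ outside.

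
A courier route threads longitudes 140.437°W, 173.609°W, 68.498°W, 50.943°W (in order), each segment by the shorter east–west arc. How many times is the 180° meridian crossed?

0

Leg 1: -140.437° → -173.609°, shortest Δλ = -33.172° (west) — does not cross 180°.
Leg 2: -173.609° → -68.498°, shortest Δλ = 105.111° (east) — does not cross 180°.
Leg 3: -68.498° → -50.943°, shortest Δλ = 17.555° (east) — does not cross 180°.
Total crossings: 0.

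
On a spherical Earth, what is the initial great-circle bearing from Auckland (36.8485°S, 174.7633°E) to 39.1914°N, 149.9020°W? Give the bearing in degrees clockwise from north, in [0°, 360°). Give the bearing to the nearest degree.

27°

Δλ = -149.9020 − 174.7633 = -324.6653°; wrapped into (−180°, 180°]: 35.3347°.
θ = atan2( sin Δλ · cos φ₂ , cos φ₁ · sin φ₂ − sin φ₁ · cos φ₂ · cos Δλ )
  = atan2(0.44825, 0.88484) = 26.866° → normalised to [0°, 360°): 26.866°.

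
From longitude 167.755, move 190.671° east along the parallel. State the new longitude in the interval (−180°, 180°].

Start at +167.755°; shift +190.671° → +358.426°.
+358.426° lies outside (−180°, 180°]; subtract 360° → -1.574°.

-1.574°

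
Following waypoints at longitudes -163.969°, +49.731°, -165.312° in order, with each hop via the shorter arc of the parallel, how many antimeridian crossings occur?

Leg 1: -163.969° → +49.731°, shortest Δλ = -146.3° (west) — crosses 180°.
Leg 2: +49.731° → -165.312°, shortest Δλ = 144.957° (east) — crosses 180°.
Total crossings: 2.

2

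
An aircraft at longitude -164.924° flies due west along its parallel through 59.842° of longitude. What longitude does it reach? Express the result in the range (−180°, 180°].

Start at -164.924°; shift −59.842° → -224.766°.
-224.766° lies outside (−180°, 180°]; add 360° → +135.234°.

+135.234°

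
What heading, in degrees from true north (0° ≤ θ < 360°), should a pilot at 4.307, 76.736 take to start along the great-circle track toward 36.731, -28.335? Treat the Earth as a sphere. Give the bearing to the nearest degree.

Δλ = -28.335 − 76.736 = -105.071°.
θ = atan2( sin Δλ · cos φ₂ , cos φ₁ · sin φ₂ − sin φ₁ · cos φ₂ · cos Δλ )
  = atan2(-0.77389, 0.61202) = -51.662° → normalised to [0°, 360°): 308.338°.

308°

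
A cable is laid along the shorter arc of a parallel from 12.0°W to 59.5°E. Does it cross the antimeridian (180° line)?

Signed shortest Δλ = ((59.5 − -12.0 + 180) mod 360) − 180 = 71.5°.
Going east by 71.5° from -12.0° reaches +59.5° without touching 180°.

No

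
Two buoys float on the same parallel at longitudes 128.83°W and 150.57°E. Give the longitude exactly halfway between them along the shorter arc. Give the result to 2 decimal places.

Signed shortest Δλ from -128.83° to +150.57° is -80.60°.
Midpoint longitude = -128.83° + (-80.60°)/2 = -128.83° − 40.30° = -169.13°.
(The naïve average (-128.83 + +150.57)/2 = 10.87° is on the wrong side of the globe.)

169.13°W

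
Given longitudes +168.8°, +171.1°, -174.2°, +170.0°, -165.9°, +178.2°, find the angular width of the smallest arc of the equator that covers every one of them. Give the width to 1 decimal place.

Sort the longitudes: -174.2°, -165.9°, +168.8°, +170.0°, +171.1°, +178.2°.
Eastward gaps between consecutive values (wrapping around): 8.3°, 334.7°, 1.2°, 1.1°, 7.1°, 7.6°.
Largest gap = 334.7° ⇒ minimal covering band is its complement: 360° − 334.7° = 25.3°.
Band runs from +168.8° eastward to -165.9°, crossing the antimeridian.

25.3°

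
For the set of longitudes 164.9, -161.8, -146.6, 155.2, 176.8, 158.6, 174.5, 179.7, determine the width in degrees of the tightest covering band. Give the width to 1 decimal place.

58.2°

Sort the longitudes: -161.8°, -146.6°, +155.2°, +158.6°, +164.9°, +174.5°, +176.8°, +179.7°.
Eastward gaps between consecutive values (wrapping around): 15.2°, 301.8°, 3.4°, 6.3°, 9.6°, 2.3°, 2.9°, 18.5°.
Largest gap = 301.8° ⇒ minimal covering band is its complement: 360° − 301.8° = 58.2°.
Band runs from +155.2° eastward to -146.6°, crossing the antimeridian.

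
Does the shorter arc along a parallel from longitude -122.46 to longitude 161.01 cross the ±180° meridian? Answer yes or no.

Yes

Naïve |161.01 − -122.46| = 283.47° > 180°, so the shorter arc goes the other way round — across 180°.
Signed shortest Δλ = ((161.01 − -122.46 + 180) mod 360) − 180 = -76.53°.
Going west by 76.53° from -122.46° passes through 180° before reaching +161.01°.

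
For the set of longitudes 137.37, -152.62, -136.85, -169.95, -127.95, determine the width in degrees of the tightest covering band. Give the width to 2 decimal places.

94.68°

Sort the longitudes: -169.95°, -152.62°, -136.85°, -127.95°, +137.37°.
Eastward gaps between consecutive values (wrapping around): 17.33°, 15.77°, 8.90°, 265.32°, 52.68°.
Largest gap = 265.32° ⇒ minimal covering band is its complement: 360° − 265.32° = 94.68°.
Band runs from +137.37° eastward to -127.95°, crossing the antimeridian.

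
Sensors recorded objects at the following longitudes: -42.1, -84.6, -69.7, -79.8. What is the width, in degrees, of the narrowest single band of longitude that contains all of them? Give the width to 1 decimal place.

Sort the longitudes: -84.6°, -79.8°, -69.7°, -42.1°.
Eastward gaps between consecutive values (wrapping around): 4.8°, 10.1°, 27.6°, 317.5°.
Largest gap = 317.5° ⇒ minimal covering band is its complement: 360° − 317.5° = 42.5°.
Band runs from -84.6° eastward to -42.1°.

42.5°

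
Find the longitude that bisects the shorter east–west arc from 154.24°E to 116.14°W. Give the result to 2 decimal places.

160.95°W

Signed shortest Δλ from +154.24° to -116.14° is +89.62°.
Midpoint longitude = +154.24° + (+89.62°)/2 = +154.24° + 44.81° = +199.05°.
Normalise into (−180°, 180°]: -160.95°.
(The naïve average (+154.24 + -116.14)/2 = 19.05° is on the wrong side of the globe.)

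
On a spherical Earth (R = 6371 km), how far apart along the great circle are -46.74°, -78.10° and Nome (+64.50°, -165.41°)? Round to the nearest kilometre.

14461 km

Δλ = -165.41 − -78.10 = -87.31°.
Δφ = 64.50 − -46.74 = 111.24°.
a = sin²(Δφ/2) + cos φ₁ · cos φ₂ · sin²(Δλ/2) = 0.821731.
c = 2·atan2(√a, √(1−a)) = 2.26981 rad → d = 6371·c ≈ 14460.95 km.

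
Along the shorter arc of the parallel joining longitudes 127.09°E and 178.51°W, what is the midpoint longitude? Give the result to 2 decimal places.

154.29°E

Signed shortest Δλ from +127.09° to -178.51° is +54.40°.
Midpoint longitude = +127.09° + (+54.40°)/2 = +127.09° + 27.20° = +154.29°.
(The naïve average (+127.09 + -178.51)/2 = -25.71° is on the wrong side of the globe.)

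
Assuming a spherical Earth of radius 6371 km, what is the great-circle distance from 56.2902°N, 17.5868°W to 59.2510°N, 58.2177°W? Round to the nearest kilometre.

2393 km

Δλ = -58.2177 − -17.5868 = -40.6309°.
Δφ = 59.2510 − 56.2902 = 2.9608°.
a = sin²(Δφ/2) + cos φ₁ · cos φ₂ · sin²(Δλ/2) = 0.034871.
c = 2·atan2(√a, √(1−a)) = 0.37568 rad → d = 6371·c ≈ 2393.46 km.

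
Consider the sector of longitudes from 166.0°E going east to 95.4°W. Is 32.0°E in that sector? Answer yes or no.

Band width going east from +166.0° to -95.4°: ((-95.4 − 166.0) mod 360) = 98.6°.
Offset of +32.0° east of the west edge: ((32.0 − 166.0) mod 360) = 226.0°.
226.0° > 98.6° ⇒ outside.

No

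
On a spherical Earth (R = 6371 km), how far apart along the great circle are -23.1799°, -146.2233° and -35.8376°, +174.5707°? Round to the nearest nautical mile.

Δλ = 174.5707 − -146.2233 = 320.7940°; wrapped into (−180°, 180°]: -39.2060°.
Δφ = -35.8376 − -23.1799 = -12.6577°.
a = sin²(Δφ/2) + cos φ₁ · cos φ₂ · sin²(Δλ/2) = 0.096036.
c = 2·atan2(√a, √(1−a)) = 0.63017 rad → d = 6371·c ≈ 4014.81 km ≈ 2167.82 nmi.

2168 nmi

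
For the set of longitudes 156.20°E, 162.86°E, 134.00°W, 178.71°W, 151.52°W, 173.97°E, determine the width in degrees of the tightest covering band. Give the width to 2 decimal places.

69.80°

Sort the longitudes: -178.71°, -151.52°, -134.00°, +156.20°, +162.86°, +173.97°.
Eastward gaps between consecutive values (wrapping around): 27.19°, 17.52°, 290.20°, 6.66°, 11.11°, 7.32°.
Largest gap = 290.20° ⇒ minimal covering band is its complement: 360° − 290.20° = 69.80°.
Band runs from +156.20° eastward to -134.00°, crossing the antimeridian.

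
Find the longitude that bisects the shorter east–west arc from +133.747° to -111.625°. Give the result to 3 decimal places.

Signed shortest Δλ from +133.747° to -111.625° is +114.628°.
Midpoint longitude = +133.747° + (+114.628°)/2 = +133.747° + 57.314° = +191.061°.
Normalise into (−180°, 180°]: -168.939°.
(The naïve average (+133.747 + -111.625)/2 = 11.061° is on the wrong side of the globe.)

-168.939°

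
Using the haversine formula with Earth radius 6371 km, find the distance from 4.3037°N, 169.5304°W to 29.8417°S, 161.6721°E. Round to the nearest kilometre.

4881 km

Δλ = 161.6721 − -169.5304 = 331.2025°; wrapped into (−180°, 180°]: -28.7975°.
Δφ = -29.8417 − 4.3037 = -34.1454°.
a = sin²(Δφ/2) + cos φ₁ · cos φ₂ · sin²(Δλ/2) = 0.139678.
c = 2·atan2(√a, √(1−a)) = 0.76606 rad → d = 6371·c ≈ 4880.60 km.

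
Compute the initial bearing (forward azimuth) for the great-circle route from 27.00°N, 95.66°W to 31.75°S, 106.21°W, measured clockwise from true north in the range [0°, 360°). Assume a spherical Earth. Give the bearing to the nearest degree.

Δλ = -106.21 − -95.66 = -10.55°.
θ = atan2( sin Δλ · cos φ₂ , cos φ₁ · sin φ₂ − sin φ₁ · cos φ₂ · cos Δλ )
  = atan2(-0.15569, -0.84839) = -169.601° → normalised to [0°, 360°): 190.399°.

190°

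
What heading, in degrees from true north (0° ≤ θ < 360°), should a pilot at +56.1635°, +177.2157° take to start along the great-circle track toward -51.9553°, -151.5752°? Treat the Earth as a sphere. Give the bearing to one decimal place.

Δλ = -151.5752 − 177.2157 = -328.7909°; wrapped into (−180°, 180°]: 31.2091°.
θ = atan2( sin Δλ · cos φ₂ , cos φ₁ · sin φ₂ − sin φ₁ · cos φ₂ · cos Δλ )
  = atan2(0.31933, -0.87633) = 159.979° → normalised to [0°, 360°): 159.979°.

160.0°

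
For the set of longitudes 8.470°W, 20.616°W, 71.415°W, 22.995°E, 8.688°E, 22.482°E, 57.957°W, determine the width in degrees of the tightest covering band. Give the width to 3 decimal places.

94.410°

Sort the longitudes: -71.415°, -57.957°, -20.616°, -8.470°, +8.688°, +22.482°, +22.995°.
Eastward gaps between consecutive values (wrapping around): 13.458°, 37.341°, 12.146°, 17.158°, 13.794°, 0.513°, 265.590°.
Largest gap = 265.590° ⇒ minimal covering band is its complement: 360° − 265.590° = 94.410°.
Band runs from -71.415° eastward to +22.995°.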